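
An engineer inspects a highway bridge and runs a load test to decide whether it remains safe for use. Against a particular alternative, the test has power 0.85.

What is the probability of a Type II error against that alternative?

Power = 1 − β, so β = 1 − 0.85 = 0.15.

0.15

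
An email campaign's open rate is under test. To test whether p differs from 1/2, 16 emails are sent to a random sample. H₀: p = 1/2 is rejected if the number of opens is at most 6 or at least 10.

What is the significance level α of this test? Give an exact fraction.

The significance level is the null-hypothesis probability of the rejection region {≤6} ∪ {≥10}.
The two tails are symmetric, so α = 2·(1 + 16 + 120 + 560 + 1820 + 4368 + 8008)/2^16 = 29786/65536 = 14893/32768.

14893/32768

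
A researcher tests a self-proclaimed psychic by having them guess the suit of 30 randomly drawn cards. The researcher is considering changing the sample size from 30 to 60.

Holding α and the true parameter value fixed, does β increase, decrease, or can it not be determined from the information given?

It decreases.

More data shrinks sampling variability; the test statistic under Ha concentrates further from the null value, making rejection more likely.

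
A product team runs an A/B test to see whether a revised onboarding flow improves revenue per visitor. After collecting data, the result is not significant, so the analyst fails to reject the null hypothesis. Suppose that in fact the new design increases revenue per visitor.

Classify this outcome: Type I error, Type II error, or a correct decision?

The conventional null hypothesis here is that the new design has no effect on revenue per visitor.
H₀ was not rejected, but H₀ is actually false.
Failing to reject a false null hypothesis is a Type II error (false negative).

Type II error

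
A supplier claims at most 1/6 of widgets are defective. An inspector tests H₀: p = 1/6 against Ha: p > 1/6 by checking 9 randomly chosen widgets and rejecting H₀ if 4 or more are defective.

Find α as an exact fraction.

241973/5038848

The significance level is the probability, assuming p = 1/6, of seeing 4 or more defectives in 9 draws.
Computing the lower-tail complement: 1 − 4796875/5038848 = 241973/5038848.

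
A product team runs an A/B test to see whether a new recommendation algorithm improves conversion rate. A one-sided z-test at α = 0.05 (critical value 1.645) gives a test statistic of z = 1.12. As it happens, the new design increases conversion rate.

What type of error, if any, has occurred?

Type II error

The conventional null hypothesis is that the new design has no effect on conversion rate.
Since z = 1.12 ≤ z* = 1.645, H₀ is not rejected.
H₀ is false (actually the new design increases conversion rate).
Failing to reject a false H₀ is a Type II error.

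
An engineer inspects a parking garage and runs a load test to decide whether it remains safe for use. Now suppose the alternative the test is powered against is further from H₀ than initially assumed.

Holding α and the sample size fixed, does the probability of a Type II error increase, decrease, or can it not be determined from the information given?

The further the true parameter sits from the null value, the more of the Ha sampling distribution falls in the rejection region.

It decreases.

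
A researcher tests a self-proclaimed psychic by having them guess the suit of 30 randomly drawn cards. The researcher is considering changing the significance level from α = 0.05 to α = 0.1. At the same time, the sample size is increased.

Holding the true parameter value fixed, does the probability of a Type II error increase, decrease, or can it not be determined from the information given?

It decreases.

With a larger α the critical value moves toward the center, so more of the Ha sampling distribution lies in the rejection region. A larger sample reduces the standard error, pulling the sampling distribution under Ha further from the non-rejection region. Both changes push β in the same direction.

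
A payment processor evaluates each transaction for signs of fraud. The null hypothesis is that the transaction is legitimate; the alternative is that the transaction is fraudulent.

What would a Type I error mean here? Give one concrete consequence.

A Type I error would mean concluding that the transaction is fraudulent when in fact the transaction is legitimate. Consequence: a legitimate purchase is declined and the customer's card is frozen.

A Type I error is rejecting H₀ when H₀ is true.
Here that means blocking the transaction and freezing the card when actually the transaction is legitimate.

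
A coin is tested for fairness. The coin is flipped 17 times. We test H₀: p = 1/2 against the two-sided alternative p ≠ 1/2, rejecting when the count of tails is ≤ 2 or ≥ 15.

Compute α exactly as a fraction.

77/32768

α = P(S ≤ 2 or S ≥ 15 | p = 1/2), S ~ Binomial(17, 1/2).
By symmetry, α = 2·P(S ≤ 2) = 2·(1 + 17 + 136)/131072 = 308/131072 = 77/32768.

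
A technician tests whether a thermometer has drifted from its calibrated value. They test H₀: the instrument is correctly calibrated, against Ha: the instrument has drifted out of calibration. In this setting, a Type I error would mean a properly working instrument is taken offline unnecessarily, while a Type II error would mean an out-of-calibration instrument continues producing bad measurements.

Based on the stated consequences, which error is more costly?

The Type II consequence (an out-of-calibration instrument continues producing bad measurements) is more severe than the Type I consequence (a properly working instrument is taken offline unnecessarily).

Type II error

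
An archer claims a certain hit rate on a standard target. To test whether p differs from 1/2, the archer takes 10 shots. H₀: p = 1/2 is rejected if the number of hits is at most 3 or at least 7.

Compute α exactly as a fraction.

11/32

α = P(Y ≤ 3 or Y ≥ 7 | p = 1/2), Y ~ Binomial(10, 1/2).
By symmetry, α = 2·P(Y ≤ 3) = 2·(1 + 10 + 45 + 120)/1024 = 352/1024 = 11/32.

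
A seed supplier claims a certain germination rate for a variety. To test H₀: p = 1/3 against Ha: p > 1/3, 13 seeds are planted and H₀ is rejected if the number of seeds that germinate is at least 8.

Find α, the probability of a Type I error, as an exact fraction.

The Type I error probability is α = P(Y ≥ 8) computed under H₀, where Y ~ Binomial(13, 1/3).
Adding the binomial terms for j = 8 through 13 with p = 1/3 yields 6139/177147.

6139/177147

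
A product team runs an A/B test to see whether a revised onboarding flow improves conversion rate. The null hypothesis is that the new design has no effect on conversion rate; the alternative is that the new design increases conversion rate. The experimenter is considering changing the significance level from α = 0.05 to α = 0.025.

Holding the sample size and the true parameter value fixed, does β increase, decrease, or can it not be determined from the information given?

It increases.

A smaller α moves the rejection region further into the tail. With the alternative true, more outcomes now fall outside the rejection region, so failing to reject becomes more likely.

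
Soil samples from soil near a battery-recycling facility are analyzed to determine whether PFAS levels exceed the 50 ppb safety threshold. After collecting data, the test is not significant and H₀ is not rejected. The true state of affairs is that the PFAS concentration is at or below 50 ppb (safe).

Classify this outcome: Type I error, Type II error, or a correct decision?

Neither — the decision is correct.

The conventional null hypothesis here is that the PFAS concentration is at or below 50 ppb (safe).
The test retained a true H₀ — the decision matches the true state.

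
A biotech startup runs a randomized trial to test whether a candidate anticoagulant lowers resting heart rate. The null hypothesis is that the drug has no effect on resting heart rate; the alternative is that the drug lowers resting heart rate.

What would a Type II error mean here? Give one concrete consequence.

A Type II error would mean concluding that the drug has no effect on resting heart rate (or at least failing to establish that the drug lowers resting heart rate) when in fact the drug lowers resting heart rate. Consequence: the development investment is written off despite the drug actually working.

A Type II error is failing to reject H₀ when H₀ is false.
Here that means concluding there is insufficient evidence that the drug works when actually the drug lowers resting heart rate.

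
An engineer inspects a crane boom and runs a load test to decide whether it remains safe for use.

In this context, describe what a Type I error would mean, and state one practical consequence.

With the conventional null hypothesis that the structure meets the required load capacity (safe):
A Type I error is rejecting H₀ when H₀ is true.
Here that means closing the structure for repairs when actually the structure meets the required load capacity (safe).

A Type I error would mean concluding that the structure is structurally deficient when in fact the structure meets the required load capacity (safe). Consequence: a sound structure is closed unnecessarily, at significant cost and disruption.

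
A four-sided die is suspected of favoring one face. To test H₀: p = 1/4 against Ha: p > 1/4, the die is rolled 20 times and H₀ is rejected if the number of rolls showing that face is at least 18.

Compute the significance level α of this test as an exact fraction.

The Type I error probability is α = P(Y ≥ 18) computed under H₀, where Y ~ Binomial(20, 1/4).
Summing C(20,j)(1/4)^j(3/4)^{20−j} for j = 18,…,20 gives 1771/1099511627776.

1771/1099511627776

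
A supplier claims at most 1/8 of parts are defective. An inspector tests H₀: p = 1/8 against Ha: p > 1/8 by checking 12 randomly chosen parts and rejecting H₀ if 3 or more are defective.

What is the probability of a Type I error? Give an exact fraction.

12506902185/68719476736

α = P(reject H₀ | H₀ true) = P(Y ≥ 3 | p = 1/8), Y ~ Binomial(12, 1/8).
Via the complement, α = 1 − Σ_{j=0}^{2} C(12,j)(1/8)^j(7/8)^{12-j} = 12506902185/68719476736.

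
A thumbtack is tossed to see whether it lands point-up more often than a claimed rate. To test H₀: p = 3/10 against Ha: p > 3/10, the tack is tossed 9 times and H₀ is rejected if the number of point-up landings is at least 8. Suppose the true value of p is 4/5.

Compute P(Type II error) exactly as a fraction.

Under the alternative p = 4/5, S ~ Binomial(9, 4/5); β is the probability the test does not reject, P(S < 8).
Equivalently, β = 1 − P(S ≥ 8) = 1101157/1953125.

1101157/1953125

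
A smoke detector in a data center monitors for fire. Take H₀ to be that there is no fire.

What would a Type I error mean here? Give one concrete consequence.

A Type I error would mean concluding that there is a fire when in fact there is no fire. Consequence: the building is evacuated for a false alarm, disrupting work.

A Type I error is rejecting H₀ when H₀ is true.
Here that means sounding the alarm and evacuating the building when actually there is no fire.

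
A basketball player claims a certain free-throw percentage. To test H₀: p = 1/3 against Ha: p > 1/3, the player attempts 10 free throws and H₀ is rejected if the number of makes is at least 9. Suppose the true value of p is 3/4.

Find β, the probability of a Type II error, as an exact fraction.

β = P(fail to reject H₀ | Ha true) = P(K ≤ 8 | p = 3/4), K ~ Binomial(10, 3/4).
Equivalently, β = 1 − P(K ≥ 9) = 792697/1048576.

792697/1048576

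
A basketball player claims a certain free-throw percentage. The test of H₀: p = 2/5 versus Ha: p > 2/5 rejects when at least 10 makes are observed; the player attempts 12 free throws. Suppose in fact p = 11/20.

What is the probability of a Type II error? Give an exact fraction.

784677287856069/819200000000000

Under the alternative p = 11/20, X ~ Binomial(12, 11/20); β is the probability the test does not reject, P(X < 10).
Summing C(12,j)·(11/20)^j·(9/20)^{12-j} for j = 0..9 gives 784677287856069/819200000000000.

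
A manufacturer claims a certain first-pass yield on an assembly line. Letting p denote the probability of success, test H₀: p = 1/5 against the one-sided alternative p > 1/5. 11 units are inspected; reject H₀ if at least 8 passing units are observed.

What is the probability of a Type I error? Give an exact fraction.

2297/9765625

The Type I error probability is α = P(K ≥ 8) computed under H₀, where K ~ Binomial(11, 1/5).
P(K ≥ 8) = Σ_{j=8}^{11} C(11,j)·(1/5)^j·(4/5)^{11-j} = 2297/9765625.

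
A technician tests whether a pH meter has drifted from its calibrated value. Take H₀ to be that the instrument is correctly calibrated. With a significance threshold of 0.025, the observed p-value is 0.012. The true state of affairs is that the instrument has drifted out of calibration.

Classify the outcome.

No error (correct decision).

Since p = 0.012 < α = 0.025, H₀ is rejected.
H₀ is false (actually the instrument has drifted out of calibration).
The decision matches the true state — no error.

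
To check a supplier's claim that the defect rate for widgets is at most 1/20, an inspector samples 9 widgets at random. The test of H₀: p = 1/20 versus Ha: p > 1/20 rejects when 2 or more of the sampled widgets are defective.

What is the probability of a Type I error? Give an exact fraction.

9115058713/128000000000

α = P(reject H₀ | H₀ true) = P(Y ≥ 2 | p = 1/20), Y ~ Binomial(9, 1/20).
Computing the lower-tail complement: 1 − 118884941287/128000000000 = 9115058713/128000000000.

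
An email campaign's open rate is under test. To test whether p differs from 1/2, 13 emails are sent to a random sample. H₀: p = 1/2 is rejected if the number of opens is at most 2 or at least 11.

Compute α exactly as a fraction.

α = P(Y ≤ 2 or Y ≥ 11 | p = 1/2), Y ~ Binomial(13, 1/2).
Each tail has probability (1 + 13 + 78)/8192; doubling gives α = 184/8192 = 23/1024.

23/1024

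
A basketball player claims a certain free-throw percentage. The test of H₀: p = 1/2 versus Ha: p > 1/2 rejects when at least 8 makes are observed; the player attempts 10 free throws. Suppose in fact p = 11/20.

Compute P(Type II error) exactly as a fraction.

2305127290491/2560000000000

A Type II error is failing to reject when Ha holds: with p = 11/20, β = P(Y ≤ 7).
Adding the binomial probabilities P(Y=0)+…+P(Y=7) at p = 11/20 gives 2305127290491/2560000000000.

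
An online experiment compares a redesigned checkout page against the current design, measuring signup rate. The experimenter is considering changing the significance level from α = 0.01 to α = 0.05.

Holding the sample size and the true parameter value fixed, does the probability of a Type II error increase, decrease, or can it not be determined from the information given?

Relaxing α lowers the evidence threshold; under Ha, outcomes that previously fell short now trigger rejection.

It decreases.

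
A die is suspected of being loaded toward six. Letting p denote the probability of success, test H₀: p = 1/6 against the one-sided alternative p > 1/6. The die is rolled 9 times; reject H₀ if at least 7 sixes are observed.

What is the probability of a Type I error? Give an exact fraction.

473/5038848

The Type I error probability is α = P(K ≥ 7) computed under H₀, where K ~ Binomial(9, 1/6).
Adding the binomial terms for j = 7 through 9 with p = 1/6 yields 473/5038848.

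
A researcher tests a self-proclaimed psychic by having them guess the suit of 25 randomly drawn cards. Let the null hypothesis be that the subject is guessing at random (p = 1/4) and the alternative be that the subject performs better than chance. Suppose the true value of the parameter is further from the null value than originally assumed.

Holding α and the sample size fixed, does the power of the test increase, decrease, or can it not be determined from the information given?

The further the true parameter sits from the null value, the more of the Ha sampling distribution falls in the rejection region.
Since power = 1 − β and β decreases, power increases.

It increases.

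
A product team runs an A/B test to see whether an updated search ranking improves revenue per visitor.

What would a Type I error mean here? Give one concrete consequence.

With the conventional null hypothesis that the new design has no effect on revenue per visitor:
A Type I error is rejecting H₀ when H₀ is true.
Here that means shipping the new feature to all users when actually the new design has no effect on revenue per visitor.

A Type I error would mean concluding that the new design increases revenue per visitor when in fact the new design has no effect on revenue per visitor. Consequence: engineering effort is spent shipping a change that doesn't actually help.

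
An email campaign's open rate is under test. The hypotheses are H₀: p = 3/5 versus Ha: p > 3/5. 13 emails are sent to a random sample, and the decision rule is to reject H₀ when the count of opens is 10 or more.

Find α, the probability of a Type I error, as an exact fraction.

41157153/244140625

Under H₀, K ~ Binomial(13, 3/5), and α = P(K ≥ 10).
Adding the binomial terms for j = 10 through 13 with p = 3/5 yields 41157153/244140625.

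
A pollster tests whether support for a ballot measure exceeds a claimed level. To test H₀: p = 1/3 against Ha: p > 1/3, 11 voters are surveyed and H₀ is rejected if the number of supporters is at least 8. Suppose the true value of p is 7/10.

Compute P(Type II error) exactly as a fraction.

A Type II error is failing to reject when Ha holds: with p = 7/10, β = P(Y ≤ 7).
Summing C(11,j)·(7/10)^j·(3/10)^{11-j} for j = 0..7 gives 1076094153/2500000000.

1076094153/2500000000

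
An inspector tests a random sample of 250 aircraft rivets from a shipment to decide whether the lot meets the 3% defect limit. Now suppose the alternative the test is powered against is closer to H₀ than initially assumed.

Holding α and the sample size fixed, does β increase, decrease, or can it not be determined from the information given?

When the true parameter is near the null value, the test has a harder time distinguishing Ha from H₀.

It increases.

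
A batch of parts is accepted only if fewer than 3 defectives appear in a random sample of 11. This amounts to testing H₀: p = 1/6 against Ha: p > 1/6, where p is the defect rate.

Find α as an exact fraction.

3671303/13436928

The significance level is the probability, assuming p = 1/6, of seeing 3 or more defectives in 11 draws.
α = 1 − P(X ≤ 2) = 1 − 9765625/13436928 = 3671303/13436928.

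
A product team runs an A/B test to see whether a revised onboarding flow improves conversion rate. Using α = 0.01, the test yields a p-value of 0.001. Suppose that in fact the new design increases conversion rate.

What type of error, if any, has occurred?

No error — this is a correct decision.

The conventional null hypothesis is that the new design has no effect on conversion rate.
Since p = 0.001 < α = 0.01, H₀ is rejected.
H₀ is false (actually the new design increases conversion rate).
The decision matches the true state — no error.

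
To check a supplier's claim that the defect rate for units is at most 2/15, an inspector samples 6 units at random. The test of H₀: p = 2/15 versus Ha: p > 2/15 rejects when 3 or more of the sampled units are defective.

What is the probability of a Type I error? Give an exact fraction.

α = P(reject H₀ | H₀ true) = P(X ≥ 3 | p = 2/15), X ~ Binomial(6, 2/15).
Via the complement, α = 1 − Σ_{j=0}^{2} C(6,j)(2/15)^j(13/15)^{6-j} = 78928/2278125.

78928/2278125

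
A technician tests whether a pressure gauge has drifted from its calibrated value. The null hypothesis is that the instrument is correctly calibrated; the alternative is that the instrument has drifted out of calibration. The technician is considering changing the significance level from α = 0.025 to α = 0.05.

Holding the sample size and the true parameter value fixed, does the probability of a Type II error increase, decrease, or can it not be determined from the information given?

It decreases.

Relaxing α lowers the evidence threshold; under Ha, outcomes that previously fell short now trigger rejection.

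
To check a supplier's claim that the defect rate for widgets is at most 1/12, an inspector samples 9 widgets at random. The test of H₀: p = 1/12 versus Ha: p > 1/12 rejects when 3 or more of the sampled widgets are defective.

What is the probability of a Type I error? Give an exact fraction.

Under H₀, Y ~ Binomial(9, 1/12); the Type I error rate is P(Y ≥ 3).
Computing the lower-tail complement: 1 − 19487171/20155392 = 668221/20155392.

668221/20155392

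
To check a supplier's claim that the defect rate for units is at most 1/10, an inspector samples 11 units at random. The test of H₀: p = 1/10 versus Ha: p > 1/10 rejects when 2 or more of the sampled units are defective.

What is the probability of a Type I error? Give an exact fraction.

1513215599/5000000000

The significance level is the probability, assuming p = 1/10, of seeing 2 or more defectives in 11 draws.
Via the complement, α = 1 − Σ_{j=0}^{1} C(11,j)(1/10)^j(9/10)^{11-j} = 1513215599/5000000000.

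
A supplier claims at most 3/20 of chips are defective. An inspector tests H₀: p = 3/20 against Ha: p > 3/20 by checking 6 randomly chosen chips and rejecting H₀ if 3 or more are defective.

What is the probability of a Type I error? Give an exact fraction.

302967/6400000

Under H₀, K ~ Binomial(6, 3/20); the Type I error rate is P(K ≥ 3).
Via the complement, α = 1 − Σ_{j=0}^{2} C(6,j)(3/20)^j(17/20)^{6-j} = 302967/6400000.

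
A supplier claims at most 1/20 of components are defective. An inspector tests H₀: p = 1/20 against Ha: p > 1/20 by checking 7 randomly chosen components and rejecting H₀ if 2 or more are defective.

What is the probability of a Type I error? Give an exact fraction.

Under H₀, K ~ Binomial(7, 1/20); the Type I error rate is P(K ≥ 2).
Computing the lower-tail complement: 1 − 611596453/640000000 = 28403547/640000000.

28403547/640000000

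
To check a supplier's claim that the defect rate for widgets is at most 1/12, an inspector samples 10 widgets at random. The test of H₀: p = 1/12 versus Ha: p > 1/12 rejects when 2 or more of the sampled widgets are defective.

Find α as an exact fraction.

Under H₀, X ~ Binomial(10, 1/12); the Type I error rate is P(X ≥ 2).
Computing the lower-tail complement: 1 − 16505633837/20639121408 = 4133487571/20639121408.

4133487571/20639121408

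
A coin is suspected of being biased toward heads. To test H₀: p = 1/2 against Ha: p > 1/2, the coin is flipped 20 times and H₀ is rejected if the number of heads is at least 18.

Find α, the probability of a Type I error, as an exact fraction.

α = P(reject H₀ | H₀ true) = P(X ≥ 18 | p = 1/2), with X ~ Binomial(20, 1/2).
Summing the upper tail: (190 + 20 + 1) / 2^20 = 211/1048576.

211/1048576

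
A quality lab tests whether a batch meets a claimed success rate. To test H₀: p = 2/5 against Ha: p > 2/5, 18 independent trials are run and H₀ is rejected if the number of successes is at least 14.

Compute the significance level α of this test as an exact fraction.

Under H₀, K ~ Binomial(18, 2/5), and α = P(K ≥ 14).
P(K ≥ 14) = Σ_{j=14}^{18} C(18,j)·(2/5)^j·(3/5)^{18-j} = 976093184/762939453125.

976093184/762939453125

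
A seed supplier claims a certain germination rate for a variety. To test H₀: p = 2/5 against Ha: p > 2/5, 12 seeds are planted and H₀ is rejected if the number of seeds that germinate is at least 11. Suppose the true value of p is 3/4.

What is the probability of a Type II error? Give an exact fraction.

A Type II error is failing to reject when Ha holds: with p = 3/4, β = P(Y ≤ 10).
Equivalently, β = 1 − P(Y ≥ 11) = 14120011/16777216.

14120011/16777216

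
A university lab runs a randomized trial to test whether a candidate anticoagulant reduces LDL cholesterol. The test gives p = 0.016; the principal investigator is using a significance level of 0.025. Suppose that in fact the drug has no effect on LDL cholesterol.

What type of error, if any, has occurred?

The conventional null hypothesis is that the drug has no effect on LDL cholesterol.
Since p = 0.016 < α = 0.025, H₀ is rejected.
H₀ is true (actually the drug has no effect on LDL cholesterol).
Rejecting a true H₀ is a Type I error.

Type I error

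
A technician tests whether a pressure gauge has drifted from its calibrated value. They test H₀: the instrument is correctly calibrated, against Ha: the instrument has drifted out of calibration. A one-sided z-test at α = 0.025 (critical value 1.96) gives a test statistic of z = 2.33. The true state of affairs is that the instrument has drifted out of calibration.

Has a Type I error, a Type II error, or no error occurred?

No error — this is a correct decision.

Since z = 2.33 > z* = 1.96, H₀ is rejected.
H₀ is false (actually the instrument has drifted out of calibration).
The decision matches the true state — no error.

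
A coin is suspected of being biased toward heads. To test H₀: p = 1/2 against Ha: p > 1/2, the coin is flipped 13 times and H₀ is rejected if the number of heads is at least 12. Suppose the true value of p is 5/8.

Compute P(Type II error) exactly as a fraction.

β = P(fail to reject H₀ | Ha true) = P(S ≤ 11 | p = 5/8), S ~ Binomial(13, 5/8).
Adding the binomial probabilities P(S=0)+…+P(S=11) at p = 5/8 gives 134753406597/137438953472.

134753406597/137438953472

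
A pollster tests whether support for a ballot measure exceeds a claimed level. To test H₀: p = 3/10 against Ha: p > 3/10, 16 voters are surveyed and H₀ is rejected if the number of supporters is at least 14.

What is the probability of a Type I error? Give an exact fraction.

1190959281/400000000000000

The Type I error probability is α = P(S ≥ 14) computed under H₀, where S ~ Binomial(16, 3/10).
Summing C(16,j)(3/10)^j(7/10)^{16−j} for j = 14,…,16 gives 1190959281/400000000000000.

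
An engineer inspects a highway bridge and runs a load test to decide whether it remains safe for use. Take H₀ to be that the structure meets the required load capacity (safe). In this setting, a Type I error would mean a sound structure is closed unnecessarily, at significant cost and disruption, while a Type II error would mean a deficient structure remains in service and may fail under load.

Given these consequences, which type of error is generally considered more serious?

The Type II consequence (a deficient structure remains in service and may fail under load) is more severe than the Type I consequence (a sound structure is closed unnecessarily, at significant cost and disruption).

Type II error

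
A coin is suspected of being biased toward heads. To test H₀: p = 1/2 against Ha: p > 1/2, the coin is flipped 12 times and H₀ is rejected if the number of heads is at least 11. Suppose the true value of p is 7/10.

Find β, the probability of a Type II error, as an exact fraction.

β = P(fail to reject H₀ | Ha true) = P(X ≤ 10 | p = 7/10), X ~ Binomial(12, 7/10).
Equivalently, β = 1 − P(X ≥ 11) = 914974950051/1000000000000.

914974950051/1000000000000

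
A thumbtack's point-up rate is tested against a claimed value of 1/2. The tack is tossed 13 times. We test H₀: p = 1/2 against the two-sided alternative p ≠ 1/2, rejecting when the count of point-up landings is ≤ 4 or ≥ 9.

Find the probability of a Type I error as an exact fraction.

1093/4096

Under H₀, Y ~ Binomial(13, 1/2); α is the probability of landing in either tail, P(Y ≤ 4) + P(Y ≥ 9).
Each tail has probability (1 + 13 + 78 + 286 + 715)/8192; doubling gives α = 2186/8192 = 1093/4096.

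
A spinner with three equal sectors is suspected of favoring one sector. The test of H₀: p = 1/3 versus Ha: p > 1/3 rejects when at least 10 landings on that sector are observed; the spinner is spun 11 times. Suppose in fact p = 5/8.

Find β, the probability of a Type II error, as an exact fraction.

4109420421/4294967296

β = P(fail to reject H₀ | Ha true) = P(Y ≤ 9 | p = 5/8), Y ~ Binomial(11, 5/8).
Adding the binomial probabilities P(Y=0)+…+P(Y=9) at p = 5/8 gives 4109420421/4294967296.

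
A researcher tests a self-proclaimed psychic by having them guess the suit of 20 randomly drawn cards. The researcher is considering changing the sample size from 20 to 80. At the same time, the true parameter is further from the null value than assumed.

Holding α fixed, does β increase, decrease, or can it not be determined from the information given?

It decreases.

Increasing n separates the H₀ and Ha sampling distributions, so under Ha fewer outcomes land in the acceptance region. A larger true effect moves the Ha sampling distribution further from the H₀ critical value, making rejection more likely when Ha is true. Both changes push β in the same direction.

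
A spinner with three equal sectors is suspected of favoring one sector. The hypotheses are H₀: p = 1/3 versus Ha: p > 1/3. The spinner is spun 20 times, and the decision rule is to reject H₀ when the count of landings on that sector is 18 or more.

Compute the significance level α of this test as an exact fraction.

89/387420489

Under H₀, Y ~ Binomial(20, 1/3), and α = P(Y ≥ 18).
Adding the binomial terms for j = 18 through 20 with p = 1/3 yields 89/387420489.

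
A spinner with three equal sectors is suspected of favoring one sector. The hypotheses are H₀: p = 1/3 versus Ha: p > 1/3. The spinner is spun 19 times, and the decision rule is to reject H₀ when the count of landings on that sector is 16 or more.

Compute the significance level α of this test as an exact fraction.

2825/387420489

α = P(reject H₀ | H₀ true) = P(X ≥ 16 | p = 1/3), with X ~ Binomial(19, 1/3).
P(X ≥ 16) = Σ_{j=16}^{19} C(19,j)·(1/3)^j·(2/3)^{19-j} = 2825/387420489.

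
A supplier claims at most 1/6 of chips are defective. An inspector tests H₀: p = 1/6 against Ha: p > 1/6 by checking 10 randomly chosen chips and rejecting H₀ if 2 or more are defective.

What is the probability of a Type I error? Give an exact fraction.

α = P(reject H₀ | H₀ true) = P(K ≥ 2 | p = 1/6), K ~ Binomial(10, 1/6).
α = 1 − P(K ≤ 1) = 1 − 9765625/20155392 = 10389767/20155392.

10389767/20155392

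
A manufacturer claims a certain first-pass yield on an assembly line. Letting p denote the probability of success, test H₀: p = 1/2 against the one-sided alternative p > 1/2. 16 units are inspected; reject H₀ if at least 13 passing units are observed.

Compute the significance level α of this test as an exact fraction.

697/65536

The Type I error probability is α = P(S ≥ 13) computed under H₀, where S ~ Binomial(16, 1/2).
Summing the upper tail: (560 + 120 + 16 + 1) / 2^16 = 697/65536.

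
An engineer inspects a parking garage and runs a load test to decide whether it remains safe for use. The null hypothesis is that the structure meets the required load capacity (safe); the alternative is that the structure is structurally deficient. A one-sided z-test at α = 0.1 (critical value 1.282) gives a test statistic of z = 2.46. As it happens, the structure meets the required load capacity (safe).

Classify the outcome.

Type I error

Since z = 2.46 > z* = 1.282, H₀ is rejected.
H₀ is true (actually the structure meets the required load capacity (safe)).
Rejecting a true H₀ is a Type I error.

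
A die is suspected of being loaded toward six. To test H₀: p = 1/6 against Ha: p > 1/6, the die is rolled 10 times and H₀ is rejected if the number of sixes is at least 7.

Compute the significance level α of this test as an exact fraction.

337/1259712

α = P(reject H₀ | H₀ true) = P(K ≥ 7 | p = 1/6), with K ~ Binomial(10, 1/6).
Adding the binomial terms for j = 7 through 10 with p = 1/6 yields 337/1259712.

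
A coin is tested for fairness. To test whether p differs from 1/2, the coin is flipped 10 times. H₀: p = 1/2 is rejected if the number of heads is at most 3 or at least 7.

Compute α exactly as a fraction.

11/32

The significance level is the null-hypothesis probability of the rejection region {≤3} ∪ {≥7}.
By symmetry, α = 2·P(S ≤ 3) = 2·(1 + 10 + 45 + 120)/1024 = 352/1024 = 11/32.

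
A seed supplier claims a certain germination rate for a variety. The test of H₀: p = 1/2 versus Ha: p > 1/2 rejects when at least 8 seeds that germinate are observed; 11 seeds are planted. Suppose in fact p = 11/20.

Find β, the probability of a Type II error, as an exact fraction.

Under the alternative p = 11/20, X ~ Binomial(11, 11/20); β is the probability the test does not reject, P(X < 8).
Summing C(11,j)·(11/20)^j·(9/20)^{11-j} for j = 0..7 gives 828290341647/1024000000000.

828290341647/1024000000000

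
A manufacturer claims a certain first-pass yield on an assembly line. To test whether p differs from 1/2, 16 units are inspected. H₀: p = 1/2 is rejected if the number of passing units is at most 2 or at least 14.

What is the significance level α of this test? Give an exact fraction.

137/32768

α = P(K ≤ 2 or K ≥ 14 | p = 1/2), K ~ Binomial(16, 1/2).
By symmetry, α = 2·P(K ≤ 2) = 2·(1 + 16 + 120)/65536 = 274/65536 = 137/32768.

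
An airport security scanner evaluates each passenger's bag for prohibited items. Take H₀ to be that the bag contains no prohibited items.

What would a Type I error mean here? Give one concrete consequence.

A Type I error is rejecting H₀ when H₀ is true.
Here that means flagging the bag for a manual search when actually the bag contains no prohibited items.

A Type I error would mean concluding that the bag contains a prohibited item when in fact the bag contains no prohibited items. Consequence: a harmless bag is searched, delaying the passenger.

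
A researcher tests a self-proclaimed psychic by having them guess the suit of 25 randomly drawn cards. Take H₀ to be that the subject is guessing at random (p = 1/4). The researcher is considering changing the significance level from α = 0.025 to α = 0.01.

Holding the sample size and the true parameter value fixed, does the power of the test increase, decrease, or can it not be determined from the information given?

It decreases.

Tightening α shrinks the rejection region. When Ha holds, fewer sample outcomes clear the stricter threshold, so more fall in the acceptance region.
Since power = 1 − β and β increases, power decreases.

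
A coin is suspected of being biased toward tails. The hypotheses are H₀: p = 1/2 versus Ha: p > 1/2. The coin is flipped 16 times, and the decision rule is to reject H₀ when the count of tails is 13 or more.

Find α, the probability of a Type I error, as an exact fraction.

The Type I error probability is α = P(X ≥ 13) computed under H₀, where X ~ Binomial(16, 1/2).
P(X ≥ 13) = [C(16,13) + C(16,14) + C(16,15) + C(16,16)] / 2^16 = (560 + 120 + 16 + 1) / 65536 = 697/65536.

697/65536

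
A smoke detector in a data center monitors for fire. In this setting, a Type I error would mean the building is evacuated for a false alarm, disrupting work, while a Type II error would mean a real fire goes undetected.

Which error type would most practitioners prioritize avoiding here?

Type II error

The Type II consequence (a real fire goes undetected) is more severe than the Type I consequence (the building is evacuated for a false alarm, disrupting work).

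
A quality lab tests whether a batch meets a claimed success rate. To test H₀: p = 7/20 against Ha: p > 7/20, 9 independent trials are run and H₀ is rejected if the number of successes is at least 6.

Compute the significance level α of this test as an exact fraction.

6859289647/128000000000

The Type I error probability is α = P(X ≥ 6) computed under H₀, where X ~ Binomial(9, 7/20).
Summing C(9,j)(7/20)^j(13/20)^{9−j} for j = 6,…,9 gives 6859289647/128000000000.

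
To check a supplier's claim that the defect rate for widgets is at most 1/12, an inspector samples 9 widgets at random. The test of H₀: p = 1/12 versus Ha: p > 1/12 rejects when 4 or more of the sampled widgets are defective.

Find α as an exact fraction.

The significance level is the probability, assuming p = 1/12, of seeing 4 or more defectives in 9 draws.
α = 1 − P(Y ≤ 3) = 1 − 1284381725/1289945088 = 5563363/1289945088.

5563363/1289945088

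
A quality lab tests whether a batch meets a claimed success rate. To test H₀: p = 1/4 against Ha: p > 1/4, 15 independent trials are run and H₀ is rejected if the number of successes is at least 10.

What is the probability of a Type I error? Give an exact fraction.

426785/536870912

Under H₀, S ~ Binomial(15, 1/4), and α = P(S ≥ 10).
Adding the binomial terms for j = 10 through 15 with p = 1/4 yields 426785/536870912.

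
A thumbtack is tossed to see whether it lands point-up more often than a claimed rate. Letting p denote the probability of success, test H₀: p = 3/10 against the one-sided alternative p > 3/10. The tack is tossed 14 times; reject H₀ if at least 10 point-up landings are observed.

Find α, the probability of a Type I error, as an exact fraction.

33313260987/20000000000000

The Type I error probability is α = P(Y ≥ 10) computed under H₀, where Y ~ Binomial(14, 3/10).
Summing C(14,j)(3/10)^j(7/10)^{14−j} for j = 10,…,14 gives 33313260987/20000000000000.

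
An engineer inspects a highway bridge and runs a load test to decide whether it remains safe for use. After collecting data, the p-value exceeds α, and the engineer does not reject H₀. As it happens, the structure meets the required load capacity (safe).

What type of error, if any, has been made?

The conventional null hypothesis here is that the structure meets the required load capacity (safe).
The test retained a true H₀ — the decision matches the true state.

Neither — the decision is correct.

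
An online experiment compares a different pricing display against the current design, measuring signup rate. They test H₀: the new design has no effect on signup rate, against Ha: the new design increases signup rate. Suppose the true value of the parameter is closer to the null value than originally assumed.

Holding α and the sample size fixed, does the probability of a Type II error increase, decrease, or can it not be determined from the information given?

When the true parameter is near the null value, the test has a harder time distinguishing Ha from H₀.

It increases.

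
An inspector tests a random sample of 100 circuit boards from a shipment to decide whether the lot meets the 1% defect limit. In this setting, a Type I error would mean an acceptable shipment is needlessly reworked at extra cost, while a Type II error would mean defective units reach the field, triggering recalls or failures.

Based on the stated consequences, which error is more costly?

Type II error

The Type II consequence (defective units reach the field, triggering recalls or failures) is more severe than the Type I consequence (an acceptable shipment is needlessly reworked at extra cost).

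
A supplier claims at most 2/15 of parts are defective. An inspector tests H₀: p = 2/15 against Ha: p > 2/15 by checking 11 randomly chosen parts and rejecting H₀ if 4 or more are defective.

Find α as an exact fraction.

27663615392/576650390625

α = P(reject H₀ | H₀ true) = P(X ≥ 4 | p = 2/15), X ~ Binomial(11, 2/15).
Computing the lower-tail complement: 1 − 548986775233/576650390625 = 27663615392/576650390625.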